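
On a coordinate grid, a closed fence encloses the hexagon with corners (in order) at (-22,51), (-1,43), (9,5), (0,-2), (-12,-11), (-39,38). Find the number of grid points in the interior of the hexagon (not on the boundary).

The shoelace formula gives twice the area as |((-22)·43 − (-1)·51) + ((-1)·5 − 9·43) + (9·(-2) − 0·5) + (0·(-11) − (-12)·(-2)) + ((-12)·38 − (-39)·(-11)) + ((-39)·51 − (-22)·38)| = 3367, so the area is 1683.5.
The number of boundary lattice points is Σ gcd(|Δx|,|Δy|) = gcd(21,8) + gcd(10,38) + gcd(9,7) + gcd(12,9) + gcd(27,49) + gcd(17,13) = 1+2+1+3+1+1 = 9.
By Pick's theorem A = I + B/2 − 1, so I = 1683.5 − 9/2 + 1 = 1680.

1680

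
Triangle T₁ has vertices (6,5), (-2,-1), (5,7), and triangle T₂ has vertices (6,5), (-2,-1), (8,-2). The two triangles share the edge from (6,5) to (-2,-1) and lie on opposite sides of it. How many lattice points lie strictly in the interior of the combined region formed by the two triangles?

The union is the simple quadrilateral with vertices (6,5), (5,7), (-2,-1), (8,-2) in order.
The shoelace formula gives twice the area as |[6·7 − 5·5] + [5·(-1) − (-2)·7] + [(-2)·(-2) − 8·(-1)] + [8·5 − 6·(-2)]| = 90, so the area is 45.
Summing gcd(|Δx|,|Δy|) over the edges gives the boundary count: gcd(1,2) + gcd(7,8) + gcd(10,1) + gcd(2,7) = 1+1+1+1 = 4.
By Pick's theorem I = A − B/2 + 1 = 45 − 4/2 + 1 = 44.

44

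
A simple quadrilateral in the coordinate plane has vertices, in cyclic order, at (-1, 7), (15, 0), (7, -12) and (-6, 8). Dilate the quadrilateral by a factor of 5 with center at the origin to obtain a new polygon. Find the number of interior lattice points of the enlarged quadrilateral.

4171

By the shoelace formula, twice the signed area is |((-1)·0 − 15·7) + (15·(-12) − 7·0) + (7·8 − (-6)·(-12)) + ((-6)·7 − (-1)·8)| = 335, so the area is 167.5.
Summing gcd(|Δx|,|Δy|) over the edges gives the boundary count: gcd(16,7) + gcd(8,12) + gcd(13,20) + gcd(5,1) = 1+4+1+1 = 7.
Scaling by 5 multiplies the area by 5² = 25 (so the new area is 8375/2) and multiplies the boundary lattice-point count by 5, giving 35.
By Pick's theorem, the interior count of the dilated polygon is 8375/2 − 35/2 + 1 = 4171.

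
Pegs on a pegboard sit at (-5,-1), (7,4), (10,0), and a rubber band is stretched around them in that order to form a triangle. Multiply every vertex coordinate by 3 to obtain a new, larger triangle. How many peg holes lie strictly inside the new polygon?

The shoelace formula gives twice the area as |((-5)·4 − 7·(-1)) + (7·0 − 10·4) + (10·(-1) − (-5)·0)| = 63, so the area is 31.5.
The number of boundary lattice points is Σ gcd(|Δx|,|Δy|) = gcd(12,5) + gcd(3,4) + gcd(15,1) = 1+1+1 = 3.
Scaling by 3 multiplies the area by 3² = 9 (so the new area is 567/2) and multiplies the boundary lattice-point count by 3, giving 9.
By Pick's theorem, the interior count of the dilated polygon is 567/2 − 9/2 + 1 = 280.

280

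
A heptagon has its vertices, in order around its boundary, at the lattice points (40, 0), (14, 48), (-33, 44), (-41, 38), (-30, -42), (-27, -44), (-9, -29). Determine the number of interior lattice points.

Using the shoelace formula, 2A = |(40·48 − 14·0) + (14·44 − (-33)·48) + ((-33)·38 − (-41)·44) + ((-41)·(-42) − (-30)·38) + ((-30)·(-44) − (-27)·(-42)) + ((-27)·(-29) − (-9)·(-44)) + ((-9)·0 − 40·(-29))| = 9265, so the area is 9265/2.
Along each edge there are gcd(|Δx|,|Δy|)+1 lattice points, so counting each shared vertex once the boundary has gcd(26,48) + gcd(47,4) + gcd(8,6) + gcd(11,80) + gcd(3,2) + gcd(18,15) + gcd(49,29) = 2+1+2+1+1+3+1 = 11.
Pick's theorem gives I = A − B/2 + 1 = 9265/2 − 11/2 + 1 = 4628.

4628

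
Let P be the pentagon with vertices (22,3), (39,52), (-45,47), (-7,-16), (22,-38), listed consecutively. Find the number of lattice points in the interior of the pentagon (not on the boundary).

3863

The shoelace formula gives twice the area as |(22·52 − 39·3) + (39·47 − (-45)·52) + ((-45)·(-16) − (-7)·47) + ((-7)·(-38) − 22·(-16)) + (22·3 − 22·(-38))| = 7769, so the area is 7769/2.
Summing gcd(|Δx|,|Δy|) over the edges gives the boundary count: gcd(17,49) + gcd(84,5) + gcd(38,63) + gcd(29,22) + gcd(0,41) = 1+1+1+1+41 = 45.
Pick's theorem gives I = A − B/2 + 1 = 7769/2 − 45/2 + 1 = 3863.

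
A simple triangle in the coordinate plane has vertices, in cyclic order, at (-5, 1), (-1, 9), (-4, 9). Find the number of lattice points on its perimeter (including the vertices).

The number of boundary lattice points is Σ gcd(|Δx|,|Δy|) = gcd(4,8) + gcd(3,0) + gcd(1,8) = 4+3+1 = 8.

8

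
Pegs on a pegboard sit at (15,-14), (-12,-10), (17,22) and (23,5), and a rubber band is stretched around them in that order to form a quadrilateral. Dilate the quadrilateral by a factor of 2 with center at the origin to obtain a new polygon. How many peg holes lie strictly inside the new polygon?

2457

Using the shoelace formula, 2A = |(15·(-10) − (-12)·(-14)) + ((-12)·22 − 17·(-10)) + (17·5 − 23·22) + (23·(-14) − 15·5)| = 1230, so the area is 615.
Along each edge there are gcd(|Δx|,|Δy|)+1 lattice points, so counting each shared vertex once the boundary has gcd(27,4) + gcd(29,32) + gcd(6,17) + gcd(8,19) = 1+1+1+1 = 4.
Scaling by 2 multiplies the area by 2² = 4 (so the new area is 2460) and multiplies the boundary lattice-point count by 2, giving 8.
By Pick's theorem, the interior count of the dilated polygon is 2460 − 8/2 + 1 = 2457.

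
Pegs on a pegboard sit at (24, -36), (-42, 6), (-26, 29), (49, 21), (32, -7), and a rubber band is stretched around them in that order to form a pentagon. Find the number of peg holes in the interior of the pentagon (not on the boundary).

By the shoelace formula, twice the signed area is |[24·6 − (-42)·(-36)] + [(-42)·29 − (-26)·6] + [(-26)·21 − 49·29] + [49·(-7) − 32·21] + [32·(-36) − 24·(-7)]| = 6396, so the area is 3198.
The number of boundary lattice points is Σ gcd(|Δx|,|Δy|) = gcd(66,42) + gcd(16,23) + gcd(75,8) + gcd(17,28) + gcd(8,29) = 6+1+1+1+1 = 10.
Pick's theorem gives I = A − B/2 + 1 = 3198 − 10/2 + 1 = 3194.

3194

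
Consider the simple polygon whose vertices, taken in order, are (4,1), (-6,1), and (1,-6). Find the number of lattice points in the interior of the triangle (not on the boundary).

By the shoelace formula, twice the signed area is |(4·1 − (-6)·1) + ((-6)·(-6) − 1·1) + (1·1 − 4·(-6))| = 70, so the area is 35.
Along each edge there are gcd(|Δx|,|Δy|)+1 lattice points, so counting each shared vertex once the boundary has gcd(10,0) + gcd(7,7) + gcd(3,7) = 10+7+1 = 18.
By Pick's theorem A = I + B/2 − 1, so I = 35 − 18/2 + 1 = 27.

27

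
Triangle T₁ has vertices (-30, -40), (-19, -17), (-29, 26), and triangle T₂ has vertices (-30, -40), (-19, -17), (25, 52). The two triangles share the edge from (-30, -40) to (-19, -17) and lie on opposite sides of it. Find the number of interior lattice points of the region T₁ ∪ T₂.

The union is the simple quadrilateral with vertices (-30, -40), (-29, 26), (-19, -17), (25, 52) in order.
The shoelace formula gives twice the area as |[(-30)·26 − (-29)·(-40)] + [(-29)·(-17) − (-19)·26] + [(-19)·52 − 25·(-17)] + [25·(-40) − (-30)·52]| = 956, so the area is 478.
Summing gcd(|Δx|,|Δy|) over the edges gives the boundary count: gcd(1,66) + gcd(10,43) + gcd(44,69) + gcd(55,92) = 1+1+1+1 = 4.
By Pick's theorem I = A − B/2 + 1 = 478 − 4/2 + 1 = 477.

477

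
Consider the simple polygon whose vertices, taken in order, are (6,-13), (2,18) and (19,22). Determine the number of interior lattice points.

271

The shoelace formula gives twice the area as |(6·18 − 2·(-13)) + (2·22 − 19·18) + (19·(-13) − 6·22)| = 543, so the area is 543/2.
Along each edge there are gcd(|Δx|,|Δy|)+1 lattice points, so counting each shared vertex once the boundary has gcd(4,31) + gcd(17,4) + gcd(13,35) = 1+1+1 = 3.
By Pick's theorem A = I + B/2 − 1, so I = 543/2 − 3/2 + 1 = 271.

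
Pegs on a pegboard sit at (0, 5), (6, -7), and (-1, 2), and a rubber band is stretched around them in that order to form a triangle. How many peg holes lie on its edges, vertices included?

Along each edge there are gcd(|Δx|,|Δy|)+1 lattice points, so counting each shared vertex once the boundary has gcd(6,12) + gcd(7,9) + gcd(1,3) = 6+1+1 = 8.

8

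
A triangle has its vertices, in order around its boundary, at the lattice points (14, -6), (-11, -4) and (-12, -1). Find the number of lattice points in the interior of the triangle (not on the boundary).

36

The shoelace formula gives twice the area as |[14·(-4) − (-11)·(-6)] + [(-11)·(-1) − (-12)·(-4)] + [(-12)·(-6) − 14·(-1)]| = 73, so the area is 73/2.
The number of boundary lattice points is Σ gcd(|Δx|,|Δy|) = gcd(25,2) + gcd(1,3) + gcd(26,5) = 1+1+1 = 3.
By Pick's theorem A = I + B/2 − 1, so I = 73/2 − 3/2 + 1 = 36.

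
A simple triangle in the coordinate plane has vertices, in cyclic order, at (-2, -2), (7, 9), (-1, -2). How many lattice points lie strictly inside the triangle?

5

The shoelace formula gives twice the area as |[(-2)·9 − 7·(-2)] + [7·(-2) − (-1)·9] + [(-1)·(-2) − (-2)·(-2)]| = 11, so the area is 5.5.
Summing gcd(|Δx|,|Δy|) over the edges gives the boundary count: gcd(9,11) + gcd(8,11) + gcd(1,0) = 1+1+1 = 3.
By Pick's theorem A = I + B/2 − 1, so I = 5.5 − 3/2 + 1 = 5.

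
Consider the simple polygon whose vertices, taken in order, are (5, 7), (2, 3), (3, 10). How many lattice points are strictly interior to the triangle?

8

By the shoelace formula, twice the signed area is |[5·3 − 2·7] + [2·10 − 3·3] + [3·7 − 5·10]| = 17, so the area is 17/2.
Along each edge there are gcd(|Δx|,|Δy|)+1 lattice points, so counting each shared vertex once the boundary has gcd(3,4) + gcd(1,7) + gcd(2,3) = 1+1+1 = 3.
By Pick's theorem A = I + B/2 − 1, so I = 17/2 − 3/2 + 1 = 8.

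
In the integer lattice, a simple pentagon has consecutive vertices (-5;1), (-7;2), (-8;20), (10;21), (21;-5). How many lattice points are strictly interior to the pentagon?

493

The shoelace formula gives twice the area as |[(-5)·2 − (-7)·1] + [(-7)·20 − (-8)·2] + [(-8)·21 − 10·20] + [10·(-5) − 21·21] + [21·1 − (-5)·(-5)]| = 990, so the area is 495.
The number of boundary lattice points is Σ gcd(|Δx|,|Δy|) = gcd(2,1) + gcd(1,18) + gcd(18,1) + gcd(11,26) + gcd(26,6) = 1+1+1+1+2 = 6.
By Pick's theorem A = I + B/2 − 1, so I = 495 − 6/2 + 1 = 493.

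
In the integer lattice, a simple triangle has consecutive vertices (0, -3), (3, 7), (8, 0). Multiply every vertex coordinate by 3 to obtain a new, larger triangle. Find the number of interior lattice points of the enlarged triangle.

316

The shoelace formula gives twice the area as |[0·7 − 3·(-3)] + [3·0 − 8·7] + [8·(-3) − 0·0]| = 71, so the area is 71/2.
Summing gcd(|Δx|,|Δy|) over the edges gives the boundary count: gcd(3,10) + gcd(5,7) + gcd(8,3) = 1+1+1 = 3.
Scaling by 3 multiplies the area by 3² = 9 (so the new area is 639/2) and multiplies the boundary lattice-point count by 3, giving 9.
By Pick's theorem, the interior count of the dilated polygon is 639/2 − 9/2 + 1 = 316.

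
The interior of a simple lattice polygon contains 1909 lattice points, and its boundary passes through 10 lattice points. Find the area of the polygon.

1913

By Pick's theorem, A = I + B/2 − 1 = 1909 + 10/2 − 1 = 1913.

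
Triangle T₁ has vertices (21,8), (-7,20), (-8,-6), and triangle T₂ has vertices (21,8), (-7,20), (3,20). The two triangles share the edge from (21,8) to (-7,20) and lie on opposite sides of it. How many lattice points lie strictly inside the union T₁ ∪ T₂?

The union is the simple quadrilateral with vertices (21,8), (-8,-6), (-7,20), (3,20) in order.
By the shoelace formula, twice the signed area is |(21·(-6) − (-8)·8) + ((-8)·20 − (-7)·(-6)) + ((-7)·20 − 3·20) + (3·8 − 21·20)| = 860, so the area is 430.
Summing gcd(|Δx|,|Δy|) over the edges gives the boundary count: gcd(29,14) + gcd(1,26) + gcd(10,0) + gcd(18,12) = 1+1+10+6 = 18.
By Pick's theorem I = A − B/2 + 1 = 430 − 18/2 + 1 = 422.

422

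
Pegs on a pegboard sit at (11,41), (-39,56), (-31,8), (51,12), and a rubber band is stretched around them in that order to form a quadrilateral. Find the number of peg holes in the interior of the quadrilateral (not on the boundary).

2402

By the shoelace formula, twice the signed area is |(11·56 − (-39)·41) + ((-39)·8 − (-31)·56) + ((-31)·12 − 51·8) + (51·41 − 11·12)| = 4818, so the area is 2409.
Along each edge there are gcd(|Δx|,|Δy|)+1 lattice points, so counting each shared vertex once the boundary has gcd(50,15) + gcd(8,48) + gcd(82,4) + gcd(40,29) = 5+8+2+1 = 16.
By Pick's theorem A = I + B/2 − 1, so I = 2409 − 16/2 + 1 = 2402.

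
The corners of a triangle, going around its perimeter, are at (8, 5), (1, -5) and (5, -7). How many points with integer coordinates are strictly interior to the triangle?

Using the shoelace formula, 2A = |[8·(-5) − 1·5] + [1·(-7) − 5·(-5)] + [5·5 − 8·(-7)]| = 54, so the area is 27.
Along each edge there are gcd(|Δx|,|Δy|)+1 lattice points, so counting each shared vertex once the boundary has gcd(7,10) + gcd(4,2) + gcd(3,12) = 1+2+3 = 6.
By Pick's theorem A = I + B/2 − 1, so I = 27 − 6/2 + 1 = 25.

25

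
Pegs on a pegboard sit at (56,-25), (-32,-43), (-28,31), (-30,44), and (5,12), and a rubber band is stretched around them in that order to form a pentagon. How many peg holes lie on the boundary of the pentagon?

Along each edge there are gcd(|Δx|,|Δy|)+1 lattice points, so counting each shared vertex once the boundary has gcd(88,18) + gcd(4,74) + gcd(2,13) + gcd(35,32) + gcd(51,37) = 2+2+1+1+1 = 7.

7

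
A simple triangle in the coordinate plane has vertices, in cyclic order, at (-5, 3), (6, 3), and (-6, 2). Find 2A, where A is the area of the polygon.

11

Using the shoelace formula, 2A = |((-5)·3 − 6·3) + (6·2 − (-6)·3) + ((-6)·3 − (-5)·2)| = 11, so the area is 5.5.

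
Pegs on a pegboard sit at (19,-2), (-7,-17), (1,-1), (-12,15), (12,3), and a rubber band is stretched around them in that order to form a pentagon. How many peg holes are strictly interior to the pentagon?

293

By the shoelace formula, twice the signed area is |(19·(-17) − (-7)·(-2)) + ((-7)·(-1) − 1·(-17)) + (1·15 − (-12)·(-1)) + ((-12)·3 − 12·15) + (12·(-2) − 19·3)| = 607, so the area is 607/2.
The number of boundary lattice points is Σ gcd(|Δx|,|Δy|) = gcd(26,15) + gcd(8,16) + gcd(13,16) + gcd(24,12) + gcd(7,5) = 1+8+1+12+1 = 23.
Pick's theorem gives I = A − B/2 + 1 = 607/2 − 23/2 + 1 = 293.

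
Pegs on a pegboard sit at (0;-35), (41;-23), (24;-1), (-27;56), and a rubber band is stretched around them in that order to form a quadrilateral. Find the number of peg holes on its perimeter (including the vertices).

6

Along each edge there are gcd(|Δx|,|Δy|)+1 lattice points, so counting each shared vertex once the boundary has gcd(41,12) + gcd(17,22) + gcd(51,57) + gcd(27,91) = 1+1+3+1 = 6.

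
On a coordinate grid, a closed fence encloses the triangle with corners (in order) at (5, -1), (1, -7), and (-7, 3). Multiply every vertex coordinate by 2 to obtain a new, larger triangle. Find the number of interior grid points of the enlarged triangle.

169

By the shoelace formula, twice the signed area is |(5·(-7) − 1·(-1)) + (1·3 − (-7)·(-7)) + ((-7)·(-1) − 5·3)| = 88, so the area is 44.
The number of boundary lattice points is Σ gcd(|Δx|,|Δy|) = gcd(4,6) + gcd(8,10) + gcd(12,4) = 2+2+4 = 8.
Scaling by 2 multiplies the area by 2² = 4 (so the new area is 176) and multiplies the boundary lattice-point count by 2, giving 16.
By Pick's theorem, the interior count of the dilated polygon is 176 − 16/2 + 1 = 169.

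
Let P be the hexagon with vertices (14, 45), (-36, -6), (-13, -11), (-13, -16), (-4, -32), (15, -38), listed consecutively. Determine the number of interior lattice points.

2051

The shoelace formula gives twice the area as |[14·(-6) − (-36)·45] + [(-36)·(-11) − (-13)·(-6)] + [(-13)·(-16) − (-13)·(-11)] + [(-13)·(-32) − (-4)·(-16)] + [(-4)·(-38) − 15·(-32)] + [15·45 − 14·(-38)]| = 4110, so the area is 2055.
Along each edge there are gcd(|Δx|,|Δy|)+1 lattice points, so counting each shared vertex once the boundary has gcd(50,51) + gcd(23,5) + gcd(0,5) + gcd(9,16) + gcd(19,6) + gcd(1,83) = 1+1+5+1+1+1 = 10.
Pick's theorem gives I = A − B/2 + 1 = 2055 − 10/2 + 1 = 2051.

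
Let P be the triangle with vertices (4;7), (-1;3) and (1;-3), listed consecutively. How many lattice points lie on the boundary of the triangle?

The number of boundary lattice points is Σ gcd(|Δx|,|Δy|) = gcd(5,4) + gcd(2,6) + gcd(3,10) = 1+2+1 = 4.

4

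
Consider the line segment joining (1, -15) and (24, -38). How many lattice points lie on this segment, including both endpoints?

The number of lattice points on a segment between lattice points is gcd(|Δx|,|Δy|) + 1 = gcd(23,23) + 1 = 23 + 1 = 24.

24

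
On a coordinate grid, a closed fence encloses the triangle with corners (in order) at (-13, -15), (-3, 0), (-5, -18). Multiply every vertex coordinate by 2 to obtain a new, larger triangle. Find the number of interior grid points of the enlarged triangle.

By the shoelace formula, twice the signed area is |[(-13)·0 − (-3)·(-15)] + [(-3)·(-18) − (-5)·0] + [(-5)·(-15) − (-13)·(-18)]| = 150, so the area is 75.
The number of boundary lattice points is Σ gcd(|Δx|,|Δy|) = gcd(10,15) + gcd(2,18) + gcd(8,3) = 5+2+1 = 8.
Scaling by 2 multiplies the area by 2² = 4 (so the new area is 300) and multiplies the boundary lattice-point count by 2, giving 16.
By Pick's theorem, the interior count of the dilated polygon is 300 − 16/2 + 1 = 293.

293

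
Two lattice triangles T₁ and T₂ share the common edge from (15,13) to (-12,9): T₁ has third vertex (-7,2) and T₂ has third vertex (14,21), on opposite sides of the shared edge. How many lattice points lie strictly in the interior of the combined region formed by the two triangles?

The union is the simple quadrilateral with vertices (15,13), (-7,2), (-12,9), (14,21) in order.
By the shoelace formula, twice the signed area is |(15·2 − (-7)·13) + ((-7)·9 − (-12)·2) + ((-12)·21 − 14·9) + (14·13 − 15·21)| = 429, so the area is 214.5.
The number of boundary lattice points is Σ gcd(|Δx|,|Δy|) = gcd(22,11) + gcd(5,7) + gcd(26,12) + gcd(1,8) = 11+1+2+1 = 15.
By Pick's theorem I = A − B/2 + 1 = 214.5 − 15/2 + 1 = 208.

208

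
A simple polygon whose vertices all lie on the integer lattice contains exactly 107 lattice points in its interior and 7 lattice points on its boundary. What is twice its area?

219

By Pick's theorem, A = I + B/2 − 1 = 107 + 7/2 − 1 = 219/2.
Hence 2A = 219.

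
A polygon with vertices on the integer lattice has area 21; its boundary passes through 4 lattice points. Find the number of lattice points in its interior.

20

Pick's theorem A = I + B/2 − 1 rearranges to I = A − B/2 + 1 = 21 − 4/2 + 1 = 20.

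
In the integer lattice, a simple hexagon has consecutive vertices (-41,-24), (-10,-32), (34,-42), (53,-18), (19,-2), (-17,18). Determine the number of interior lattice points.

2935

Using the shoelace formula, 2A = |((-41)·(-32) − (-10)·(-24)) + ((-10)·(-42) − 34·(-32)) + (34·(-18) − 53·(-42)) + (53·(-2) − 19·(-18)) + (19·18 − (-17)·(-2)) + ((-17)·(-24) − (-41)·18)| = 5884, so the area is 2942.
The number of boundary lattice points is Σ gcd(|Δx|,|Δy|) = gcd(31,8) + gcd(44,10) + gcd(19,24) + gcd(34,16) + gcd(36,20) + gcd(24,42) = 1+2+1+2+4+6 = 16.
By Pick's theorem A = I + B/2 − 1, so I = 2942 − 16/2 + 1 = 2935.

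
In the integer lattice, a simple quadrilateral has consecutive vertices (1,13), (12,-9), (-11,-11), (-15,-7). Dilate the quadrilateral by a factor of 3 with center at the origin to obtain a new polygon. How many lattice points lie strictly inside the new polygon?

2995

Using the shoelace formula, 2A = |(1·(-9) − 12·13) + (12·(-11) − (-11)·(-9)) + ((-11)·(-7) − (-15)·(-11)) + ((-15)·13 − 1·(-7))| = 672, so the area is 336.
Summing gcd(|Δx|,|Δy|) over the edges gives the boundary count: gcd(11,22) + gcd(23,2) + gcd(4,4) + gcd(16,20) = 11+1+4+4 = 20.
Scaling by 3 multiplies the area by 3² = 9 (so the new area is 3024) and multiplies the boundary lattice-point count by 3, giving 60.
By Pick's theorem, the interior count of the dilated polygon is 3024 − 60/2 + 1 = 2995.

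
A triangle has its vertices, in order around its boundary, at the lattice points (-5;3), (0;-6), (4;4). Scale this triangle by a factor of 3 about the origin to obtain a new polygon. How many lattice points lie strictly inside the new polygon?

The shoelace formula gives twice the area as |[(-5)·(-6) − 0·3] + [0·4 − 4·(-6)] + [4·3 − (-5)·4]| = 86, so the area is 43.
Summing gcd(|Δx|,|Δy|) over the edges gives the boundary count: gcd(5,9) + gcd(4,10) + gcd(9,1) = 1+2+1 = 4.
Scaling by 3 multiplies the area by 3² = 9 (so the new area is 387) and multiplies the boundary lattice-point count by 3, giving 12.
By Pick's theorem, the interior count of the dilated polygon is 387 − 12/2 + 1 = 382.

382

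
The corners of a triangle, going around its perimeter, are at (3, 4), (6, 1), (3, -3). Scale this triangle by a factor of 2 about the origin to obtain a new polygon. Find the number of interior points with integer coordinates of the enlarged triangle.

32

Using the shoelace formula, 2A = |(3·1 − 6·4) + (6·(-3) − 3·1) + (3·4 − 3·(-3))| = 21, so the area is 21/2.
The number of boundary lattice points is Σ gcd(|Δx|,|Δy|) = gcd(3,3) + gcd(3,4) + gcd(0,7) = 3+1+7 = 11.
Scaling by 2 multiplies the area by 2² = 4 (so the new area is 42) and multiplies the boundary lattice-point count by 2, giving 22.
By Pick's theorem, the interior count of the dilated polygon is 42 − 22/2 + 1 = 32.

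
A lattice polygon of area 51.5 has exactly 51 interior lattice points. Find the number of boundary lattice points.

Pick's theorem gives A = I + B/2 − 1, so B = 2(A − I + 1) = 2(51.5 − 51 + 1) = 3.

3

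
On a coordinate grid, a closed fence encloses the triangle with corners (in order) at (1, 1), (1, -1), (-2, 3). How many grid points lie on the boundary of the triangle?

4

Along each edge there are gcd(|Δx|,|Δy|)+1 lattice points, so counting each shared vertex once the boundary has gcd(0,2) + gcd(3,4) + gcd(3,2) = 2+1+1 = 4.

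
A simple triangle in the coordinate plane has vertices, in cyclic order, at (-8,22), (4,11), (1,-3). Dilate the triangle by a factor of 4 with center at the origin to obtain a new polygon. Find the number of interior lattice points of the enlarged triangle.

Using the shoelace formula, 2A = |((-8)·11 − 4·22) + (4·(-3) − 1·11) + (1·22 − (-8)·(-3))| = 201, so the area is 201/2.
Summing gcd(|Δx|,|Δy|) over the edges gives the boundary count: gcd(12,11) + gcd(3,14) + gcd(9,25) = 1+1+1 = 3.
Scaling by 4 multiplies the area by 4² = 16 (so the new area is 1608) and multiplies the boundary lattice-point count by 4, giving 12.
By Pick's theorem, the interior count of the dilated polygon is 1608 − 12/2 + 1 = 1603.

1603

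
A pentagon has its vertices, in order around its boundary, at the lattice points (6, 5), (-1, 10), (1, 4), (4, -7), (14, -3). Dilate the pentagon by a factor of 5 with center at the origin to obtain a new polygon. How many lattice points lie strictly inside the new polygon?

By the shoelace formula, twice the signed area is |(6·10 − (-1)·5) + ((-1)·4 − 1·10) + (1·(-7) − 4·4) + (4·(-3) − 14·(-7)) + (14·5 − 6·(-3))| = 202, so the area is 101.
Along each edge there are gcd(|Δx|,|Δy|)+1 lattice points, so counting each shared vertex once the boundary has gcd(7,5) + gcd(2,6) + gcd(3,11) + gcd(10,4) + gcd(8,8) = 1+2+1+2+8 = 14.
Scaling by 5 multiplies the area by 5² = 25 (so the new area is 2525) and multiplies the boundary lattice-point count by 5, giving 70.
By Pick's theorem, the interior count of the dilated polygon is 2525 − 70/2 + 1 = 2491.

2491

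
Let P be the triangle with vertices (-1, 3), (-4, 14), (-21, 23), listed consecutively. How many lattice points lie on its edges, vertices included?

Summing gcd(|Δx|,|Δy|) over the edges gives the boundary count: gcd(3,11) + gcd(17,9) + gcd(20,20) = 1+1+20 = 22.

22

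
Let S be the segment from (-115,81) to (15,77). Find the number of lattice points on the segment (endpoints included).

3

The number of lattice points on a segment between lattice points is gcd(|Δx|,|Δy|) + 1 = gcd(130,4) + 1 = 2 + 1 = 3.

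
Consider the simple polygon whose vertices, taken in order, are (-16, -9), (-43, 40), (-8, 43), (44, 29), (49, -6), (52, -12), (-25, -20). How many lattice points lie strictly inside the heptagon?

4032

Using the shoelace formula, 2A = |[(-16)·40 − (-43)·(-9)] + [(-43)·43 − (-8)·40] + [(-8)·29 − 44·43] + [44·(-6) − 49·29] + [49·(-12) − 52·(-6)] + [52·(-20) − (-25)·(-12)] + [(-25)·(-9) − (-16)·(-20)]| = 8076, so the area is 4038.
Summing gcd(|Δx|,|Δy|) over the edges gives the boundary count: gcd(27,49) + gcd(35,3) + gcd(52,14) + gcd(5,35) + gcd(3,6) + gcd(77,8) + gcd(9,11) = 1+1+2+5+3+1+1 = 14.
Pick's theorem gives I = A − B/2 + 1 = 4038 − 14/2 + 1 = 4032.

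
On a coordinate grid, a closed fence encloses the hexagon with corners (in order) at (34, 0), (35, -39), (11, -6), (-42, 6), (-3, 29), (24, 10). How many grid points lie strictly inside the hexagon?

Using the shoelace formula, 2A = |[34·(-39) − 35·0] + [35·(-6) − 11·(-39)] + [11·6 − (-42)·(-6)] + [(-42)·29 − (-3)·6] + [(-3)·10 − 24·29] + [24·0 − 34·10]| = 3559, so the area is 3559/2.
Along each edge there are gcd(|Δx|,|Δy|)+1 lattice points, so counting each shared vertex once the boundary has gcd(1,39) + gcd(24,33) + gcd(53,12) + gcd(39,23) + gcd(27,19) + gcd(10,10) = 1+3+1+1+1+10 = 17.
Pick's theorem gives I = A − B/2 + 1 = 3559/2 − 17/2 + 1 = 1772.

1772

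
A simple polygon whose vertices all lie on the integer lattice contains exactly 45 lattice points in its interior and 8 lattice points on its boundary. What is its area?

Pick's theorem states A = I + B/2 − 1, so A = 45 + 8/2 − 1 = 48.

48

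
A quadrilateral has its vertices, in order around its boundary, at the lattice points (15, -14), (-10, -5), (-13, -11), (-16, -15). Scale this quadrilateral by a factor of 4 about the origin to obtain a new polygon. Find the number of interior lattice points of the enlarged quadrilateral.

2373

The shoelace formula gives twice the area as |(15·(-5) − (-10)·(-14)) + ((-10)·(-11) − (-13)·(-5)) + ((-13)·(-15) − (-16)·(-11)) + ((-16)·(-14) − 15·(-15))| = 298, so the area is 149.
The number of boundary lattice points is Σ gcd(|Δx|,|Δy|) = gcd(25,9) + gcd(3,6) + gcd(3,4) + gcd(31,1) = 1+3+1+1 = 6.
Scaling by 4 multiplies the area by 4² = 16 (so the new area is 2384) and multiplies the boundary lattice-point count by 4, giving 24.
By Pick's theorem, the interior count of the dilated polygon is 2384 − 24/2 + 1 = 2373.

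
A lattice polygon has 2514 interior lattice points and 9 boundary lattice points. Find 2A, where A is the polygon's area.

5035

By Pick's theorem, A = I + B/2 − 1 = 2514 + 9/2 − 1 = 5035/2.
Hence 2A = 5035.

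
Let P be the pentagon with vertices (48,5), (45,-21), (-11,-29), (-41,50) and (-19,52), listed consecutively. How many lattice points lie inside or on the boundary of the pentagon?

By the shoelace formula, twice the signed area is |(48·(-21) − 45·5) + (45·(-29) − (-11)·(-21)) + ((-11)·50 − (-41)·(-29)) + ((-41)·52 − (-19)·50) + ((-19)·5 − 48·52)| = 8281, so the area is 8281/2.
Along each edge there are gcd(|Δx|,|Δy|)+1 lattice points, so counting each shared vertex once the boundary has gcd(3,26) + gcd(56,8) + gcd(30,79) + gcd(22,2) + gcd(67,47) = 1+8+1+2+1 = 13.
Pick's theorem gives I = A − B/2 + 1 = 8281/2 − 13/2 + 1 = 4135, so the closed region contains I + B = 4135 + 13 = 4148 lattice points.

4148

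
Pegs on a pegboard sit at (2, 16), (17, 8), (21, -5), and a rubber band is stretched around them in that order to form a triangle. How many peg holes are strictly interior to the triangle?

81

By the shoelace formula, twice the signed area is |(2·8 − 17·16) + (17·(-5) − 21·8) + (21·16 − 2·(-5))| = 163, so the area is 163/2.
The number of boundary lattice points is Σ gcd(|Δx|,|Δy|) = gcd(15,8) + gcd(4,13) + gcd(19,21) = 1+1+1 = 3.
By Pick's theorem A = I + B/2 − 1, so I = 163/2 − 3/2 + 1 = 81.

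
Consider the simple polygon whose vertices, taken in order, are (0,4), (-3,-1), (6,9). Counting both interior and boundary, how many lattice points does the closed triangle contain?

By the shoelace formula, twice the signed area is |[0·(-1) − (-3)·4] + [(-3)·9 − 6·(-1)] + [6·4 − 0·9]| = 15, so the area is 15/2.
Along each edge there are gcd(|Δx|,|Δy|)+1 lattice points, so counting each shared vertex once the boundary has gcd(3,5) + gcd(9,10) + gcd(6,5) = 1+1+1 = 3.
Pick's theorem gives I = A − B/2 + 1 = 15/2 − 3/2 + 1 = 7, so the closed region contains I + B = 7 + 3 = 10 lattice points.

10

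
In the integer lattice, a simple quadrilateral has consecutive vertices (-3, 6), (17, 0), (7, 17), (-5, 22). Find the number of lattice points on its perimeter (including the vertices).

Summing gcd(|Δx|,|Δy|) over the edges gives the boundary count: gcd(20,6) + gcd(10,17) + gcd(12,5) + gcd(2,16) = 2+1+1+2 = 6.

6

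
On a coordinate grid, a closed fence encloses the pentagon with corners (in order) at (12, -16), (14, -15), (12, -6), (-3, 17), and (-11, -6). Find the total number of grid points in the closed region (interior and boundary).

The shoelace formula gives twice the area as |(12·(-15) − 14·(-16)) + (14·(-6) − 12·(-15)) + (12·17 − (-3)·(-6)) + ((-3)·(-6) − (-11)·17) + ((-11)·(-16) − 12·(-6))| = 779, so the area is 779/2.
Summing gcd(|Δx|,|Δy|) over the edges gives the boundary count: gcd(2,1) + gcd(2,9) + gcd(15,23) + gcd(8,23) + gcd(23,10) = 1+1+1+1+1 = 5.
Pick's theorem gives I = A − B/2 + 1 = 779/2 − 5/2 + 1 = 388, so the closed region contains I + B = 388 + 5 = 393 lattice points.

393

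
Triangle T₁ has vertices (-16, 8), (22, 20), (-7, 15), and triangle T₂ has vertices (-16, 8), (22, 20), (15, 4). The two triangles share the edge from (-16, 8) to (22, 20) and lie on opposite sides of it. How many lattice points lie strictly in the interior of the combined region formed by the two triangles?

The union is the simple quadrilateral with vertices (-16, 8), (-7, 15), (22, 20), (15, 4) in order.
By the shoelace formula, twice the signed area is |((-16)·15 − (-7)·8) + ((-7)·20 − 22·15) + (22·4 − 15·20) + (15·8 − (-16)·4)| = 682, so the area is 341.
The number of boundary lattice points is Σ gcd(|Δx|,|Δy|) = gcd(9,7) + gcd(29,5) + gcd(7,16) + gcd(31,4) = 1+1+1+1 = 4.
By Pick's theorem I = A − B/2 + 1 = 341 − 4/2 + 1 = 340.

340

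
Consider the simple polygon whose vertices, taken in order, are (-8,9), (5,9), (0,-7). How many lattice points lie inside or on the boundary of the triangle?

116

By the shoelace formula, twice the signed area is |((-8)·9 − 5·9) + (5·(-7) − 0·9) + (0·9 − (-8)·(-7))| = 208, so the area is 104.
The number of boundary lattice points is Σ gcd(|Δx|,|Δy|) = gcd(13,0) + gcd(5,16) + gcd(8,16) = 13+1+8 = 22.
Pick's theorem gives I = A − B/2 + 1 = 104 − 22/2 + 1 = 94, so the closed region contains I + B = 94 + 22 = 116 lattice points.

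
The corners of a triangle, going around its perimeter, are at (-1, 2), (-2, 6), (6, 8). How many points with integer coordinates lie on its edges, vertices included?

The number of boundary lattice points is Σ gcd(|Δx|,|Δy|) = gcd(1,4) + gcd(8,2) + gcd(7,6) = 1+2+1 = 4.

4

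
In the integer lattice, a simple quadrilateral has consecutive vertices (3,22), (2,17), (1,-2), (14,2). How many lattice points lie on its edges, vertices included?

4

The number of boundary lattice points is Σ gcd(|Δx|,|Δy|) = gcd(1,5) + gcd(1,19) + gcd(13,4) + gcd(11,20) = 1+1+1+1 = 4.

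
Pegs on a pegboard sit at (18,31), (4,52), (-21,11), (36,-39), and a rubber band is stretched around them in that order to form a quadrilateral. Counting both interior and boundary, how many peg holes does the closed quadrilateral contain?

Using the shoelace formula, 2A = |(18·52 − 4·31) + (4·11 − (-21)·52) + ((-21)·(-39) − 36·11) + (36·31 − 18·(-39))| = 4189, so the area is 2094.5.
Summing gcd(|Δx|,|Δy|) over the edges gives the boundary count: gcd(14,21) + gcd(25,41) + gcd(57,50) + gcd(18,70) = 7+1+1+2 = 11.
Pick's theorem gives I = A − B/2 + 1 = 2094.5 − 11/2 + 1 = 2090, so the closed region contains I + B = 2090 + 11 = 2101 lattice points.

2101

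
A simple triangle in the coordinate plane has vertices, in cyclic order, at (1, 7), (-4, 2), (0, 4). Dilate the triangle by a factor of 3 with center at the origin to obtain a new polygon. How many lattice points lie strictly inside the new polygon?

Using the shoelace formula, 2A = |(1·2 − (-4)·7) + ((-4)·4 − 0·2) + (0·7 − 1·4)| = 10, so the area is 5.
Along each edge there are gcd(|Δx|,|Δy|)+1 lattice points, so counting each shared vertex once the boundary has gcd(5,5) + gcd(4,2) + gcd(1,3) = 5+2+1 = 8.
Scaling by 3 multiplies the area by 3² = 9 (so the new area is 45) and multiplies the boundary lattice-point count by 3, giving 24.
By Pick's theorem, the interior count of the dilated polygon is 45 − 24/2 + 1 = 34.

34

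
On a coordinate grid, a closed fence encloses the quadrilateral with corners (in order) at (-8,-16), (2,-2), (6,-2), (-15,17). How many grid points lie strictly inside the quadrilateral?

Using the shoelace formula, 2A = |[(-8)·(-2) − 2·(-16)] + [2·(-2) − 6·(-2)] + [6·17 − (-15)·(-2)] + [(-15)·(-16) − (-8)·17]| = 504, so the area is 252.
The number of boundary lattice points is Σ gcd(|Δx|,|Δy|) = gcd(10,14) + gcd(4,0) + gcd(21,19) + gcd(7,33) = 2+4+1+1 = 8.
Pick's theorem gives I = A − B/2 + 1 = 252 − 8/2 + 1 = 249.

249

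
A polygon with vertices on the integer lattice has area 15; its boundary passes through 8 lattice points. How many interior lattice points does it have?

Pick's theorem A = I + B/2 − 1 rearranges to I = A − B/2 + 1 = 15 − 8/2 + 1 = 12.

12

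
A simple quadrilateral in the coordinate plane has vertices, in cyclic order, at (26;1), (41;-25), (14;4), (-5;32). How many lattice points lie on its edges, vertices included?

34

Along each edge there are gcd(|Δx|,|Δy|)+1 lattice points, so counting each shared vertex once the boundary has gcd(15,26) + gcd(27,29) + gcd(19,28) + gcd(31,31) = 1+1+1+31 = 34.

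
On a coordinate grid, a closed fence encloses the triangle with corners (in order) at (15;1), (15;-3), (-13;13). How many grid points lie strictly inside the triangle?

Using the shoelace formula, 2A = |(15·(-3) − 15·1) + (15·13 − (-13)·(-3)) + ((-13)·1 − 15·13)| = 112, so the area is 56.
Along each edge there are gcd(|Δx|,|Δy|)+1 lattice points, so counting each shared vertex once the boundary has gcd(0,4) + gcd(28,16) + gcd(28,12) = 4+4+4 = 12.
Pick's theorem gives I = A − B/2 + 1 = 56 − 12/2 + 1 = 51.

51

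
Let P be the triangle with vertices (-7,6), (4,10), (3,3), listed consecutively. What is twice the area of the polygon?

73

The shoelace formula gives twice the area as |((-7)·10 − 4·6) + (4·3 − 3·10) + (3·6 − (-7)·3)| = 73, so the area is 73/2.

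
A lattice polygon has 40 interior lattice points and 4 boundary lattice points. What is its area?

41

By Pick's theorem, A = I + B/2 − 1 = 40 + 4/2 − 1 = 41.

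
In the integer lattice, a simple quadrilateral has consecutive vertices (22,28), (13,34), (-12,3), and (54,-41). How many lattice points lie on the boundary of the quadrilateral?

Summing gcd(|Δx|,|Δy|) over the edges gives the boundary count: gcd(9,6) + gcd(25,31) + gcd(66,44) + gcd(32,69) = 3+1+22+1 = 27.

27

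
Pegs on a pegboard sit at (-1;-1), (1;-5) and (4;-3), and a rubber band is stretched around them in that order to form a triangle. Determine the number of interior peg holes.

Using the shoelace formula, 2A = |((-1)·(-5) − 1·(-1)) + (1·(-3) − 4·(-5)) + (4·(-1) − (-1)·(-3))| = 16, so the area is 8.
Summing gcd(|Δx|,|Δy|) over the edges gives the boundary count: gcd(2,4) + gcd(3,2) + gcd(5,2) = 2+1+1 = 4.
Pick's theorem gives I = A − B/2 + 1 = 8 − 4/2 + 1 = 7.

7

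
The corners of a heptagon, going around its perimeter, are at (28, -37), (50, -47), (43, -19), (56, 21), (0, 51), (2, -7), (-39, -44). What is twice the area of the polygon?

The shoelace formula gives twice the area as |(28·(-47) − 50·(-37)) + (50·(-19) − 43·(-47)) + (43·21 − 56·(-19)) + (56·51 − 0·21) + (0·(-7) − 2·51) + (2·(-44) − (-39)·(-7)) + ((-39)·(-37) − 28·(-44))| = 8640, so the area is 4320.

8640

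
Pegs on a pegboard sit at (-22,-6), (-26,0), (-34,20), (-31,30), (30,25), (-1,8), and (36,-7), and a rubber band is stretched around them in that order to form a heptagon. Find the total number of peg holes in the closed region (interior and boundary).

1575

By the shoelace formula, twice the signed area is |((-22)·0 − (-26)·(-6)) + ((-26)·20 − (-34)·0) + ((-34)·30 − (-31)·20) + ((-31)·25 − 30·30) + (30·8 − (-1)·25) + ((-1)·(-7) − 36·8) + (36·(-6) − (-22)·(-7))| = 3137, so the area is 1568.5.
Summing gcd(|Δx|,|Δy|) over the edges gives the boundary count: gcd(4,6) + gcd(8,20) + gcd(3,10) + gcd(61,5) + gcd(31,17) + gcd(37,15) + gcd(58,1) = 2+4+1+1+1+1+1 = 11.
Pick's theorem gives I = A − B/2 + 1 = 1568.5 − 11/2 + 1 = 1564, so the closed region contains I + B = 1564 + 11 = 1575 lattice points.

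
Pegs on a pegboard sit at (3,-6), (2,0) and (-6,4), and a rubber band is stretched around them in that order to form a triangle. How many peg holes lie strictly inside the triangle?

By the shoelace formula, twice the signed area is |(3·0 − 2·(-6)) + (2·4 − (-6)·0) + ((-6)·(-6) − 3·4)| = 44, so the area is 22.
Summing gcd(|Δx|,|Δy|) over the edges gives the boundary count: gcd(1,6) + gcd(8,4) + gcd(9,10) = 1+4+1 = 6.
By Pick's theorem A = I + B/2 − 1, so I = 22 − 6/2 + 1 = 20.

20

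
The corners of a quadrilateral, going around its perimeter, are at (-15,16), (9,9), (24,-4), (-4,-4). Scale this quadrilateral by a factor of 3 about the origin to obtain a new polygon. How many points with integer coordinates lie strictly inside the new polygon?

3406

The shoelace formula gives twice the area as |[(-15)·9 − 9·16] + [9·(-4) − 24·9] + [24·(-4) − (-4)·(-4)] + [(-4)·16 − (-15)·(-4)]| = 767, so the area is 383.5.
Along each edge there are gcd(|Δx|,|Δy|)+1 lattice points, so counting each shared vertex once the boundary has gcd(24,7) + gcd(15,13) + gcd(28,0) + gcd(11,20) = 1+1+28+1 = 31.
Scaling by 3 multiplies the area by 3² = 9 (so the new area is 3451.5) and multiplies the boundary lattice-point count by 3, giving 93.
By Pick's theorem, the interior count of the dilated polygon is 3451.5 − 93/2 + 1 = 3406.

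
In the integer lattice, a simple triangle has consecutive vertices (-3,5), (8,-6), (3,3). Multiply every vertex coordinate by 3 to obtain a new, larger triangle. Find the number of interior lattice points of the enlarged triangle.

178

The shoelace formula gives twice the area as |[(-3)·(-6) − 8·5] + [8·3 − 3·(-6)] + [3·5 − (-3)·3]| = 44, so the area is 22.
Summing gcd(|Δx|,|Δy|) over the edges gives the boundary count: gcd(11,11) + gcd(5,9) + gcd(6,2) = 11+1+2 = 14.
Scaling by 3 multiplies the area by 3² = 9 (so the new area is 198) and multiplies the boundary lattice-point count by 3, giving 42.
By Pick's theorem, the interior count of the dilated polygon is 198 − 42/2 + 1 = 178.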